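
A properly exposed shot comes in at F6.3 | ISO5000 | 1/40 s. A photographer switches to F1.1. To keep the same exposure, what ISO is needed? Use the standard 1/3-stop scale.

Aperture: f/6.3 → f/5.6 → f/5 → f/4.5 → f/4 → f/3.5 → f/3.2 → f/2.8 → f/2.5 → f/2.2 → f/2 → f/1.8 → f/1.6 → f/1.4 → f/1.2 → f/1.1 — 5 stops wider (brighter).
Need 5 stops darker from the ISO: 5000 → 4000 → 3200 → 2500 → 2000 → 1600 → 1250 → 1000 → 800 → 640 → 500 → 400 → 320 → 250 → 200 → 160.

ISO 160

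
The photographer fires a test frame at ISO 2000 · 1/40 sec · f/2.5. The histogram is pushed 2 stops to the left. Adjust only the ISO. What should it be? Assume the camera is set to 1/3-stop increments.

ISO 8000

Underexposed by 2 stops → need 2 stops brighter.
ISO: 2000 → 2500 → 3200 → 4000 → 5000 → 6400 → 8000.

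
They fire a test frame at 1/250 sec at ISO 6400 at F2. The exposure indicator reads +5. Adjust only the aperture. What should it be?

f/11

Overexposed by 5 stops → need 5 stops darker.
Aperture: f/2 → f/2.8 → f/4 → f/5.6 → f/8 → f/11.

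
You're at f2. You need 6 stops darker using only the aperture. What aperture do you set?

f/16

Aperture: f/2 → f/2.8 → f/4 → f/5.6 → f/8 → f/11 → f/16 — 6 stops narrower (darker).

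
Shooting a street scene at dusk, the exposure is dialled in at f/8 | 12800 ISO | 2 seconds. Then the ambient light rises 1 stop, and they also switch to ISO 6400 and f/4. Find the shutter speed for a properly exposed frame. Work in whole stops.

1/2s

Scene light: 1 stop brighter.
ISO: 12800 → 6400 — 1 stop lower (darker).
Aperture: f/8 → f/5.6 → f/4 — 2 stops opened up (brighter).
Net so far: 2 stops brighter. Shutter speed: 2 → 1 → 1/2.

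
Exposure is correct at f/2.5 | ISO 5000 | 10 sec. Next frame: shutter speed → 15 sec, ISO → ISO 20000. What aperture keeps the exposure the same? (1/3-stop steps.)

Shutter speed: 10 → 13 → 15 — 2/3 stop slower (brighter).
ISO: 5000 → 6400 → 8000 → 10000 → 12800 → 16000 → 20000 — 2 stops raised (brighter).
Net change so far: 2 2/3 stops brighter. Offset with the aperture: f/2.5 → f/2.8 → f/3.2 → f/3.5 → f/4 → f/4.5 → f/5 → f/5.6 → f/6.3.

f/6.3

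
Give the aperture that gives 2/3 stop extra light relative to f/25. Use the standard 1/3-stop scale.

Aperture: f/25 → f/22 → f/20 — 2/3 stop larger aperture (brighter).

f/20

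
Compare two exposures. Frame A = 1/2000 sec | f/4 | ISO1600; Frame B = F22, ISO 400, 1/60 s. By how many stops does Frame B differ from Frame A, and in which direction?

Aperture: f/4 → f/5.6 → f/8 → f/11 → f/16 → f/22 — 5 stops smaller aperture (darker).
Shutter speed: 1/2000 → 1/1000 → 1/500 → 1/250 → 1/125 → 1/60 — 5 stops longer (brighter).
ISO: 1600 → 800 → 400 — 2 stops lower (darker).
Net: −5 +5 −2 = −2 stops.

2 stops darker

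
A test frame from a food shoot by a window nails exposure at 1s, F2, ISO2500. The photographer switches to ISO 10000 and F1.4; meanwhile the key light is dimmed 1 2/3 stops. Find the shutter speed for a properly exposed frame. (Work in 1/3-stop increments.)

0.4 s

Scene light: 1 2/3 stops darker.
ISO: 2500 → 3200 → 4000 → 5000 → 6400 → 8000 → 10000 — 2 stops higher (brighter).
Aperture: f/2 → f/1.8 → f/1.6 → f/1.4 — 1 stop larger aperture (brighter).
Net so far: 1 1/3 stops brighter. Shutter speed: 1 → 0.8 → 0.6 → 0.5 → 0.4.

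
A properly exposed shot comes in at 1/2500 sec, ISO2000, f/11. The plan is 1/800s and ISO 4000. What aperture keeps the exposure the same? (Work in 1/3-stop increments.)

f/29

Shutter speed: 1/2500 → 1/2000 → 1/1600 → 1/1250 → 1/1000 → 1/800 — 1 2/3 stops longer (brighter).
ISO: 2000 → 2500 → 3200 → 4000 — 1 stop raised (brighter).
Net change so far: 2 2/3 stops brighter. Offset with the aperture: f/11 → f/13 → f/14 → f/16 → f/18 → f/20 → f/22 → f/25 → f/29.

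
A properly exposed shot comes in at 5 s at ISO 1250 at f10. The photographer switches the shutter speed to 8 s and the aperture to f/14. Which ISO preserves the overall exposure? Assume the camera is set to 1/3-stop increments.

ISO 1600

Shutter speed: 5 → 6 → 8 — 2/3 stop slower (brighter).
Aperture: f/10 → f/11 → f/13 → f/14 — 1 stop smaller aperture (darker).
Net change so far: 1/3 stop darker. Offset with the ISO: 1250 → 1600.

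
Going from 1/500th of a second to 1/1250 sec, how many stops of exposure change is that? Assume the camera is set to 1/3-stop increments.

1 1/3 stops

1/500 → 1/640 → 1/800 → 1/1000 → 1/1250 — count the steps: 4 third-stops = 1 1/3 stops.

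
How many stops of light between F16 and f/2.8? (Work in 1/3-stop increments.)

f/16 → f/14 → f/13 → f/11 → f/10 → f/9 → f/8 → f/7.1 → f/6.3 → f/5.6 → f/5 → f/4.5 → f/4 → f/3.5 → f/3.2 → f/2.8 — count the steps: 15 third-stops = 5 stops.

5 stops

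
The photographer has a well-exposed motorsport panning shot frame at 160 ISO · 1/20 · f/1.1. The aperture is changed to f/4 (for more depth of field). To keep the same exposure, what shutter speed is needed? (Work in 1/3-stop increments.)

Aperture: f/1.1 → f/1.2 → f/1.4 → f/1.6 → f/1.8 → f/2 → f/2.2 → f/2.5 → f/2.8 → f/3.2 → f/3.5 → f/4 — 3 2/3 stops narrower (darker).
Need 3 2/3 stops brighter from the shutter speed: 1/20 → 1/15 → 1/13 → 1/10 → 1/8 → 1/6 → 1/5 → 1/4 → 0.3 → 0.4 → 0.5 → 0.6.

0.6 s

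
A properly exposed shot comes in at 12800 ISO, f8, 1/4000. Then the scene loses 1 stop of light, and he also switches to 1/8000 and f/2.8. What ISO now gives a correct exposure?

Scene light: 1 stop darker.
Shutter speed: 1/4000 → 1/8000 — 1 stop shorter (darker).
Aperture: f/8 → f/5.6 → f/4 → f/2.8 — 3 stops opened up (brighter).
Net so far: 1 stop brighter. ISO: 12800 → 6400.

ISO 6400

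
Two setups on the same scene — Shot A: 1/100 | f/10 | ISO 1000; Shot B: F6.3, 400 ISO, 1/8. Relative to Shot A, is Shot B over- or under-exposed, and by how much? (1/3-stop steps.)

3 2/3 stops brighter

Aperture: f/10 → f/9 → f/8 → f/7.1 → f/6.3 — 1 1/3 stops opened up (brighter).
Shutter speed: 1/100 → 1/80 → 1/60 → 1/50 → 1/40 → 1/30 → 1/25 → 1/20 → 1/15 → 1/13 → 1/10 → 1/8 — 3 2/3 stops longer (brighter).
ISO: 1000 → 800 → 640 → 500 → 400 — 1 1/3 stops dropped (darker).
Net: +1 1/3 +3 2/3 −1 1/3 = +3 2/3 stops.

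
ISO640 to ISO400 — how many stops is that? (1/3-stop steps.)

640 → 500 → 400 — count the steps: 2 third-stops = 2/3 stop.

2/3 stop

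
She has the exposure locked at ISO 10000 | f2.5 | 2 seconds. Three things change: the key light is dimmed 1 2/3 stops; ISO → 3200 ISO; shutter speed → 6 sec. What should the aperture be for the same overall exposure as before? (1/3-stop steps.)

f/1.4

Scene light: 1 2/3 stops darker.
ISO: 10000 → 8000 → 6400 → 5000 → 4000 → 3200 — 1 2/3 stops lower (darker).
Shutter speed: 2 → 2.5 → 3.2 → 4 → 5 → 6 — 1 2/3 stops slower (brighter).
Net so far: 1 2/3 stops darker. Aperture: f/2.5 → f/2.2 → f/2 → f/1.8 → f/1.6 → f/1.4.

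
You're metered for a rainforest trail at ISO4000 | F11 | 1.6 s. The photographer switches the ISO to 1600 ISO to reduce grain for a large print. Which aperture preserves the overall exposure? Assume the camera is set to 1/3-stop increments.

ISO: 4000 → 3200 → 2500 → 2000 → 1600 — 1 1/3 stops lower (darker).
Need 1 1/3 stops brighter from the aperture: f/11 → f/10 → f/9 → f/8 → f/7.1.

f/7.1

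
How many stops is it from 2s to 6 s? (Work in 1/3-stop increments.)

1 2/3 stops

2 → 2.5 → 3.2 → 4 → 5 → 6 — count the steps: 5 third-stops = 1 2/3 stops.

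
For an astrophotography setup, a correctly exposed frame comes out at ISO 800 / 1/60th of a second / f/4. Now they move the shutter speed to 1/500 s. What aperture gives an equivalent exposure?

f/1.4

Shutter speed: 1/60 → 1/125 → 1/250 → 1/500 — 3 stops faster (darker).
Need 3 stops brighter from the aperture: f/4 → f/2.8 → f/2 → f/1.4.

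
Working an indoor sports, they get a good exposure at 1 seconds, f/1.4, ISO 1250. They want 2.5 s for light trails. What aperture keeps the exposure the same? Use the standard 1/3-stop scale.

Shutter speed: 1 → 1.3 → 1.6 → 2 → 2.5 — 1 1/3 stops longer (brighter).
Need 1 1/3 stops darker from the aperture: f/1.4 → f/1.6 → f/1.8 → f/2 → f/2.2.

f/2.2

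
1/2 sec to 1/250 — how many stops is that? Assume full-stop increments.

7 stops

1/2 → 1/4 → 1/8 → 1/15 → 1/30 → 1/60 → 1/125 → 1/250 — count the steps: 7 stops.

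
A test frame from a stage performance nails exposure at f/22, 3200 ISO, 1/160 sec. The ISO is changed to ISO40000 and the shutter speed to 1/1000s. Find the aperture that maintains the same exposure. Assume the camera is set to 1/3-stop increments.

ISO: 3200 → 4000 → 5000 → 6400 → 8000 → 10000 → 12800 → 16000 → 20000 → 25600 → 32000 → 40000 — 3 2/3 stops higher (brighter).
Shutter speed: 1/160 → 1/200 → 1/250 → 1/320 → 1/400 → 1/500 → 1/640 → 1/800 → 1/1000 — 2 2/3 stops faster (darker).
Net change so far: 1 stop brighter. Offset with the aperture: f/22 → f/25 → f/29 → f/32.

f/32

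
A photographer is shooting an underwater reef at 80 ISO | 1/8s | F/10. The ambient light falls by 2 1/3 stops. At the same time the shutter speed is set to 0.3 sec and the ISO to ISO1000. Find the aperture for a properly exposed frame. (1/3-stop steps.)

Scene light: 2 1/3 stops darker.
Shutter speed: 1/8 → 1/6 → 1/5 → 1/4 → 0.3 — 1 1/3 stops slower (brighter).
ISO: 80 → 100 → 125 → 160 → 200 → 250 → 320 → 400 → 500 → 640 → 800 → 1000 — 3 2/3 stops raised (brighter).
Net so far: 2 2/3 stops brighter. Aperture: f/10 → f/11 → f/13 → f/14 → f/16 → f/18 → f/20 → f/22 → f/25.

f/25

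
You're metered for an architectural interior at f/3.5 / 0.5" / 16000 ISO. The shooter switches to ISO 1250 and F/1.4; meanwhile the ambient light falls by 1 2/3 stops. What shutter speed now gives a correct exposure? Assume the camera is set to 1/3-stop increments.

3.2 s

Scene light: 1 2/3 stops darker.
ISO: 16000 → 12800 → 10000 → 8000 → 6400 → 5000 → 4000 → 3200 → 2500 → 2000 → 1600 → 1250 — 3 2/3 stops lower (darker).
Aperture: f/3.5 → f/3.2 → f/2.8 → f/2.5 → f/2.2 → f/2 → f/1.8 → f/1.6 → f/1.4 — 2 2/3 stops wider (brighter).
Net so far: 2 2/3 stops darker. Shutter speed: 0.5 → 0.6 → 0.8 → 1 → 1.3 → 1.6 → 2 → 2.5 → 3.2.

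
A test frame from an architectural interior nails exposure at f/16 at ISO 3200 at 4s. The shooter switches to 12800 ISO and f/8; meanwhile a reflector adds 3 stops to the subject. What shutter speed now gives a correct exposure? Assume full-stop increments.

Scene light: 3 stops brighter.
ISO: 3200 → 6400 → 12800 — 2 stops raised (brighter).
Aperture: f/16 → f/11 → f/8 — 2 stops wider (brighter).
Net so far: 7 stops brighter. Shutter speed: 4 → 2 → 1 → 1/2 → 1/4 → 1/8 → 1/15 → 1/30.

1/30s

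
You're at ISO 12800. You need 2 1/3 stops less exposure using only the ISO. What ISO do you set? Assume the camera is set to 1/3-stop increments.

ISO 2500

ISO: 12800 → 10000 → 8000 → 6400 → 5000 → 4000 → 3200 → 2500 — 2 1/3 stops dropped (darker).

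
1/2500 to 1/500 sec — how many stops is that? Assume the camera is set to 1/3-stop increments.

2 1/3 stops

1/2500 → 1/2000 → 1/1600 → 1/1250 → 1/1000 → 1/800 → 1/640 → 1/500 — count the steps: 7 third-stops = 2 1/3 stops.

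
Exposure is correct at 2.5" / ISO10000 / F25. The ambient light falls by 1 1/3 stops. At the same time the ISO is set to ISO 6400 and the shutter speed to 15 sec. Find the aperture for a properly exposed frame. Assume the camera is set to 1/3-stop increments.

f/32

Scene light: 1 1/3 stops darker.
ISO: 10000 → 8000 → 6400 — 2/3 stop lower (darker).
Shutter speed: 2.5 → 3.2 → 4 → 5 → 6 → 8 → 10 → 13 → 15 — 2 2/3 stops longer (brighter).
Net so far: 2/3 stop brighter. Aperture: f/25 → f/29 → f/32.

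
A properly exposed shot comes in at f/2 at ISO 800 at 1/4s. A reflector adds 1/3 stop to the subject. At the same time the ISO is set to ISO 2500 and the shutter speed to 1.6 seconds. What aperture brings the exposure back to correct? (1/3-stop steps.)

Scene light: 1/3 stop brighter.
ISO: 800 → 1000 → 1250 → 1600 → 2000 → 2500 — 1 2/3 stops raised (brighter).
Shutter speed: 1/4 → 0.3 → 0.4 → 0.5 → 0.6 → 0.8 → 1 → 1.3 → 1.6 — 2 2/3 stops longer (brighter).
Net so far: 4 2/3 stops brighter. Aperture: f/2 → f/2.2 → f/2.5 → f/2.8 → f/3.2 → f/3.5 → f/4 → f/4.5 → f/5 → f/5.6 → f/6.3 → f/7.1 → f/8 → f/9 → f/10.

f/10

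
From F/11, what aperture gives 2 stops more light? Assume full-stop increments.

Aperture: f/11 → f/8 → f/5.6 — 2 stops opened up (brighter).

f/5.6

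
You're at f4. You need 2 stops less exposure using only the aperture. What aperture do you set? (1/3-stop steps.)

Aperture: f/4 → f/4.5 → f/5 → f/5.6 → f/6.3 → f/7.1 → f/8 — 2 stops narrower (darker).

f/8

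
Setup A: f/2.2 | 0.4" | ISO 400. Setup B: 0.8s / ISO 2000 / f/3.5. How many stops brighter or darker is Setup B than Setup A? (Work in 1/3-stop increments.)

Aperture: f/2.2 → f/2.5 → f/2.8 → f/3.2 → f/3.5 — 1 1/3 stops narrower (darker).
Shutter speed: 0.4 → 0.5 → 0.6 → 0.8 — 1 stop slower (brighter).
ISO: 400 → 500 → 640 → 800 → 1000 → 1250 → 1600 → 2000 — 2 1/3 stops higher (brighter).
Net: −1 1/3 +1 +2 1/3 = +2 stops.

2 stops brighter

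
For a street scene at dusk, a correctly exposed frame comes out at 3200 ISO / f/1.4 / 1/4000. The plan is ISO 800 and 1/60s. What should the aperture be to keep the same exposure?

f/5.6

ISO: 3200 → 1600 → 800 — 2 stops dropped (darker).
Shutter speed: 1/4000 → 1/2000 → 1/1000 → 1/500 → 1/250 → 1/125 → 1/60 — 6 stops longer (brighter).
Net change so far: 4 stops brighter. Offset with the aperture: f/1.4 → f/2 → f/2.8 → f/4 → f/5.6.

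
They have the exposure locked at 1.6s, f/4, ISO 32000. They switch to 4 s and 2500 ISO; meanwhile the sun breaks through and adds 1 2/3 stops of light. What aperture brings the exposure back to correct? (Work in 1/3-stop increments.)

Scene light: 1 2/3 stops brighter.
Shutter speed: 1.6 → 2 → 2.5 → 3.2 → 4 — 1 1/3 stops slower (brighter).
ISO: 32000 → 25600 → 20000 → 16000 → 12800 → 10000 → 8000 → 6400 → 5000 → 4000 → 3200 → 2500 — 3 2/3 stops dropped (darker).
Net so far: 2/3 stop darker. Aperture: f/4 → f/3.5 → f/3.2.

f/3.2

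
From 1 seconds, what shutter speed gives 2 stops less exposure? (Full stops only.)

1/4s

Shutter speed: 1 → 1/2 → 1/4 — 2 stops faster (darker).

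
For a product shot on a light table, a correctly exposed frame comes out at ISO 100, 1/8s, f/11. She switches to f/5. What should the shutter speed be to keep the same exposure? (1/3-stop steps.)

Aperture: f/11 → f/10 → f/9 → f/8 → f/7.1 → f/6.3 → f/5.6 → f/5 — 2 1/3 stops wider (brighter).
Need 2 1/3 stops darker from the shutter speed: 1/8 → 1/10 → 1/13 → 1/15 → 1/20 → 1/25 → 1/30 → 1/40.

1/40s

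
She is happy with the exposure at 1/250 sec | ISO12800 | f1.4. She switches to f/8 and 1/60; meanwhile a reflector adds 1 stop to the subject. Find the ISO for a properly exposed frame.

Scene light: 1 stop brighter.
Aperture: f/1.4 → f/2 → f/2.8 → f/4 → f/5.6 → f/8 — 5 stops stopped down (darker).
Shutter speed: 1/250 → 1/125 → 1/60 — 2 stops longer (brighter).
Net so far: 2 stops darker. ISO: 12800 → 25600 → 51200.

ISO 51200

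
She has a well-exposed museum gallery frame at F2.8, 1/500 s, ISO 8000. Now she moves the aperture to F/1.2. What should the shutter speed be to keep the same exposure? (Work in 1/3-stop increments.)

Aperture: f/2.8 → f/2.5 → f/2.2 → f/2 → f/1.8 → f/1.6 → f/1.4 → f/1.2 — 2 1/3 stops larger aperture (brighter).
Need 2 1/3 stops darker from the shutter speed: 1/500 → 1/640 → 1/800 → 1/1000 → 1/1250 → 1/1600 → 1/2000 → 1/2500.

1/2500s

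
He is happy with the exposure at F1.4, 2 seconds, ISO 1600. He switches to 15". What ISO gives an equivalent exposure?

Shutter speed: 2 → 4 → 8 → 15 — 3 stops slower (brighter).
Need 3 stops darker from the ISO: 1600 → 800 → 400 → 200.

ISO 200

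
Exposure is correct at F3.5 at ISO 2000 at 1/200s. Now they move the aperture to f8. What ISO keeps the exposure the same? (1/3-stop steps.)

Aperture: f/3.5 → f/4 → f/4.5 → f/5 → f/5.6 → f/6.3 → f/7.1 → f/8 — 2 1/3 stops smaller aperture (darker).
Need 2 1/3 stops brighter from the ISO: 2000 → 2500 → 3200 → 4000 → 5000 → 6400 → 8000 → 10000.

ISO 10000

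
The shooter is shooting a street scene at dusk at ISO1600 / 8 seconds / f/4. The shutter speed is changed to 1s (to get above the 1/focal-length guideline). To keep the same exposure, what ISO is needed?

ISO 12800

Shutter speed: 8 → 4 → 2 → 1 — 3 stops faster (darker).
Need 3 stops brighter from the ISO: 1600 → 3200 → 6400 → 12800.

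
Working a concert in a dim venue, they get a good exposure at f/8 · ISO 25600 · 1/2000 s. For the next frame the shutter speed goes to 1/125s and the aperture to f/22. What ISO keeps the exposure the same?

Shutter speed: 1/2000 → 1/1000 → 1/500 → 1/250 → 1/125 — 4 stops longer (brighter).
Aperture: f/8 → f/11 → f/16 → f/22 — 3 stops stopped down (darker).
Net change so far: 1 stop brighter. Offset with the ISO: 25600 → 12800.

ISO 12800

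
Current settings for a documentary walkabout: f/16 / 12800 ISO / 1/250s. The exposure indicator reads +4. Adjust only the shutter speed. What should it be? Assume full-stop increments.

Overexposed by 4 stops → need 4 stops darker.
Shutter speed: 1/250 → 1/500 → 1/1000 → 1/2000 → 1/4000.

1/4000s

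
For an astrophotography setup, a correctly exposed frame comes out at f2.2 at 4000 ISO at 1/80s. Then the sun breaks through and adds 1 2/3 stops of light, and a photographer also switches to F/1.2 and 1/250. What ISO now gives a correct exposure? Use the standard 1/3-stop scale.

Scene light: 1 2/3 stops brighter.
Aperture: f/2.2 → f/2 → f/1.8 → f/1.6 → f/1.4 → f/1.2 — 1 2/3 stops wider (brighter).
Shutter speed: 1/80 → 1/100 → 1/125 → 1/160 → 1/200 → 1/250 — 1 2/3 stops faster (darker).
Net so far: 1 2/3 stops brighter. ISO: 4000 → 3200 → 2500 → 2000 → 1600 → 1250.

ISO 1250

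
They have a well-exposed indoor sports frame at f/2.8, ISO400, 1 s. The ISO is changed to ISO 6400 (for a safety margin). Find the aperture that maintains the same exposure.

ISO: 400 → 800 → 1600 → 3200 → 6400 — 4 stops higher (brighter).
Need 4 stops darker from the aperture: f/2.8 → f/4 → f/5.6 → f/8 → f/11.

f/11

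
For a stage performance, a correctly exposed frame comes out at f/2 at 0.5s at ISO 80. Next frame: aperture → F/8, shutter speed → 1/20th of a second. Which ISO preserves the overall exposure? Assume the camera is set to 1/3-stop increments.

Aperture: f/2 → f/2.2 → f/2.5 → f/2.8 → f/3.2 → f/3.5 → f/4 → f/4.5 → f/5 → f/5.6 → f/6.3 → f/7.1 → f/8 — 4 stops narrower (darker).
Shutter speed: 0.5 → 0.4 → 0.3 → 1/4 → 1/5 → 1/6 → 1/8 → 1/10 → 1/13 → 1/15 → 1/20 — 3 1/3 stops shorter (darker).
Net change so far: 7 1/3 stops darker. Offset with the ISO: 80 → 100 → 125 → 160 → 200 → 250 → 320 → 400 → 500 → 640 → 800 → 1000 → 1250 → 1600 → 2000 → 2500 → 3200 → 4000 → 5000 → 6400 → 8000 → 10000 → 12800.

ISO 12800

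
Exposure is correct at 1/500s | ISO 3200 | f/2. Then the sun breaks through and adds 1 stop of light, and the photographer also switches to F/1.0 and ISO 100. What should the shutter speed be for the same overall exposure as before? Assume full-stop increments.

Scene light: 1 stop brighter.
Aperture: f/2 → f/1.4 → f/1.0 — 2 stops wider (brighter).
ISO: 3200 → 1600 → 800 → 400 → 200 → 100 — 5 stops dropped (darker).
Net so far: 2 stops darker. Shutter speed: 1/500 → 1/250 → 1/125.

1/125s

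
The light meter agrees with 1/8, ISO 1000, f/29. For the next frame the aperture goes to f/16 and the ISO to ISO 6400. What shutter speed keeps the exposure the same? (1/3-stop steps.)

1/160s

Aperture: f/29 → f/25 → f/22 → f/20 → f/18 → f/16 — 1 2/3 stops opened up (brighter).
ISO: 1000 → 1250 → 1600 → 2000 → 2500 → 3200 → 4000 → 5000 → 6400 — 2 2/3 stops higher (brighter).
Net change so far: 4 1/3 stops brighter. Offset with the shutter speed: 1/8 → 1/10 → 1/13 → 1/15 → 1/20 → 1/25 → 1/30 → 1/40 → 1/50 → 1/60 → 1/80 → 1/100 → 1/125 → 1/160.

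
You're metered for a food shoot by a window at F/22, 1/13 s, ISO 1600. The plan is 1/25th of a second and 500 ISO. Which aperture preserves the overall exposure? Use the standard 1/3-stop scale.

Shutter speed: 1/13 → 1/15 → 1/20 → 1/25 — 1 stop shorter (darker).
ISO: 1600 → 1250 → 1000 → 800 → 640 → 500 — 1 2/3 stops dropped (darker).
Net change so far: 2 2/3 stops darker. Offset with the aperture: f/22 → f/20 → f/18 → f/16 → f/14 → f/13 → f/11 → f/10 → f/9.

f/9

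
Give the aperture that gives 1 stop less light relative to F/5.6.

Aperture: f/5.6 → f/8 — 1 stop stopped down (darker).

f/8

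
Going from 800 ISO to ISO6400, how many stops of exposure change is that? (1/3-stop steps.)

3 stops

800 → 1000 → 1250 → 1600 → 2000 → 2500 → 3200 → 4000 → 5000 → 6400 — count the steps: 9 third-stops = 3 stops.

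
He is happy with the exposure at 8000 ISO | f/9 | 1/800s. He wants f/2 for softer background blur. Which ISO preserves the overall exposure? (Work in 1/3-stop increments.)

ISO 400

Aperture: f/9 → f/8 → f/7.1 → f/6.3 → f/5.6 → f/5 → f/4.5 → f/4 → f/3.5 → f/3.2 → f/2.8 → f/2.5 → f/2.2 → f/2 — 4 1/3 stops wider (brighter).
Need 4 1/3 stops darker from the ISO: 8000 → 6400 → 5000 → 4000 → 3200 → 2500 → 2000 → 1600 → 1250 → 1000 → 800 → 640 → 500 → 400.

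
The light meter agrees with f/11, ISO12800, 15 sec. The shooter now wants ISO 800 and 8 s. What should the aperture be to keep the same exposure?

ISO: 12800 → 6400 → 3200 → 1600 → 800 — 4 stops lower (darker).
Shutter speed: 15 → 8 — 1 stop shorter (darker).
Net change so far: 5 stops darker. Offset with the aperture: f/11 → f/8 → f/5.6 → f/4 → f/2.8 → f/2.

f/2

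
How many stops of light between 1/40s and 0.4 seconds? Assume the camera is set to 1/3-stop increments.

4 stops

1/40 → 1/30 → 1/25 → 1/20 → 1/15 → 1/13 → 1/10 → 1/8 → 1/6 → 1/5 → 1/4 → 0.3 → 0.4 — count the steps: 12 third-stops = 4 stops.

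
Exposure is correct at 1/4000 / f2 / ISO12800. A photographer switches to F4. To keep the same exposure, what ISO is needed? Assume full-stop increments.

Aperture: f/2 → f/2.8 → f/4 — 2 stops narrower (darker).
Need 2 stops brighter from the ISO: 12800 → 25600 → 51200.

ISO 51200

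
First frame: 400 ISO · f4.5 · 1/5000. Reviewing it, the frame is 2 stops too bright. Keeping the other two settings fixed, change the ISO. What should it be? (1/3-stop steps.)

ISO 100

Overexposed by 2 stops → need 2 stops darker.
ISO: 400 → 320 → 250 → 200 → 160 → 125 → 100.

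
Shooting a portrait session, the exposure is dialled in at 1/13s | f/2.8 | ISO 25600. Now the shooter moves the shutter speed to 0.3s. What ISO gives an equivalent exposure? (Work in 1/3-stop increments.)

ISO 6400

Shutter speed: 1/13 → 1/10 → 1/8 → 1/6 → 1/5 → 1/4 → 0.3 — 2 stops longer (brighter).
Need 2 stops darker from the ISO: 25600 → 20000 → 16000 → 12800 → 10000 → 8000 → 6400.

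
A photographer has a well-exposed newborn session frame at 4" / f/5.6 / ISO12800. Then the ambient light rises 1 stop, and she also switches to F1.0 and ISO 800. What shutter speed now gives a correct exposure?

Scene light: 1 stop brighter.
Aperture: f/5.6 → f/4 → f/2.8 → f/2 → f/1.4 → f/1.0 — 5 stops opened up (brighter).
ISO: 12800 → 6400 → 3200 → 1600 → 800 — 4 stops lower (darker).
Net so far: 2 stops brighter. Shutter speed: 4 → 2 → 1.

1 s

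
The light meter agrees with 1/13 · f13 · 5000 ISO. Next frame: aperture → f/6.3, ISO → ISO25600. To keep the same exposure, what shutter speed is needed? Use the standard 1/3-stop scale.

1/250s

Aperture: f/13 → f/11 → f/10 → f/9 → f/8 → f/7.1 → f/6.3 — 2 stops opened up (brighter).
ISO: 5000 → 6400 → 8000 → 10000 → 12800 → 16000 → 20000 → 25600 — 2 1/3 stops raised (brighter).
Net change so far: 4 1/3 stops brighter. Offset with the shutter speed: 1/13 → 1/15 → 1/20 → 1/25 → 1/30 → 1/40 → 1/50 → 1/60 → 1/80 → 1/100 → 1/125 → 1/160 → 1/200 → 1/250.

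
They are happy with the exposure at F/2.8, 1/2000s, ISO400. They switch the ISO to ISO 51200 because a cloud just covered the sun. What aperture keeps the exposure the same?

ISO: 400 → 800 → 1600 → 3200 → 6400 → 12800 → 25600 → 51200 — 7 stops higher (brighter).
Need 7 stops darker from the aperture: f/2.8 → f/4 → f/5.6 → f/8 → f/11 → f/16 → f/22 → f/32.

f/32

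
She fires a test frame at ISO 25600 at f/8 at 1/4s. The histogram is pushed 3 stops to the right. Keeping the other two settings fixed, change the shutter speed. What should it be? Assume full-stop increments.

1/30s

Overexposed by 3 stops → need 3 stops darker.
Shutter speed: 1/4 → 1/8 → 1/15 → 1/30.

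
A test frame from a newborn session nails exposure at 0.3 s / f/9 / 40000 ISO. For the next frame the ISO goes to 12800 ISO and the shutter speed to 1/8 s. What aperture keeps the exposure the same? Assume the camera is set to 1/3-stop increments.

f/3.2

ISO: 40000 → 32000 → 25600 → 20000 → 16000 → 12800 — 1 2/3 stops lower (darker).
Shutter speed: 0.3 → 1/4 → 1/5 → 1/6 → 1/8 — 1 1/3 stops shorter (darker).
Net change so far: 3 stops darker. Offset with the aperture: f/9 → f/8 → f/7.1 → f/6.3 → f/5.6 → f/5 → f/4.5 → f/4 → f/3.5 → f/3.2.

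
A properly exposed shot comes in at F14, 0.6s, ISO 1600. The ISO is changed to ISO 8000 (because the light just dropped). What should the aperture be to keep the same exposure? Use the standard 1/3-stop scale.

f/32

ISO: 1600 → 2000 → 2500 → 3200 → 4000 → 5000 → 6400 → 8000 — 2 1/3 stops higher (brighter).
Need 2 1/3 stops darker from the aperture: f/14 → f/16 → f/18 → f/20 → f/22 → f/25 → f/29 → f/32.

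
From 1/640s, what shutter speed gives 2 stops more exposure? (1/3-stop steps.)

Shutter speed: 1/640 → 1/500 → 1/400 → 1/320 → 1/250 → 1/200 → 1/160 — 2 stops longer (brighter).

1/160s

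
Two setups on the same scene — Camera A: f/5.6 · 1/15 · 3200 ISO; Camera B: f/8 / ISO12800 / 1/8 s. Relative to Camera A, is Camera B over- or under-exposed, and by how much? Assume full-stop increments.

Aperture: f/5.6 → f/8 — 1 stop stopped down (darker).
Shutter speed: 1/15 → 1/8 — 1 stop slower (brighter).
ISO: 3200 → 6400 → 12800 — 2 stops raised (brighter).
Net: −1 +1 +2 = +2 stops.

2 stops brighter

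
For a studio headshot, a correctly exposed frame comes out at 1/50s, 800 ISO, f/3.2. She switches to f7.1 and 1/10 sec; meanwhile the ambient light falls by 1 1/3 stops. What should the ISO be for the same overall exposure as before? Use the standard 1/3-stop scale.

Scene light: 1 1/3 stops darker.
Aperture: f/3.2 → f/3.5 → f/4 → f/4.5 → f/5 → f/5.6 → f/6.3 → f/7.1 — 2 1/3 stops narrower (darker).
Shutter speed: 1/50 → 1/40 → 1/30 → 1/25 → 1/20 → 1/15 → 1/13 → 1/10 — 2 1/3 stops slower (brighter).
Net so far: 1 1/3 stops darker. ISO: 800 → 1000 → 1250 → 1600 → 2000.

ISO 2000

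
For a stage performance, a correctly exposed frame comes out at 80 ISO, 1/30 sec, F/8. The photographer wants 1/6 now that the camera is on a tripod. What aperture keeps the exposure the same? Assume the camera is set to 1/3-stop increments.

f/18

Shutter speed: 1/30 → 1/25 → 1/20 → 1/15 → 1/13 → 1/10 → 1/8 → 1/6 — 2 1/3 stops slower (brighter).
Need 2 1/3 stops darker from the aperture: f/8 → f/9 → f/10 → f/11 → f/13 → f/14 → f/16 → f/18.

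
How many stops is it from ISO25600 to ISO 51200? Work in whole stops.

1 stop

25600 → 51200 — count the steps: 1 stop.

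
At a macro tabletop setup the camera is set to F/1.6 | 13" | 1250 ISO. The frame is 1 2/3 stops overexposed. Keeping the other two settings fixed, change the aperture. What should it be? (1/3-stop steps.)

Overexposed by 1 2/3 stops → need 1 2/3 stops darker.
Aperture: f/1.6 → f/1.8 → f/2 → f/2.2 → f/2.5 → f/2.8.

f/2.8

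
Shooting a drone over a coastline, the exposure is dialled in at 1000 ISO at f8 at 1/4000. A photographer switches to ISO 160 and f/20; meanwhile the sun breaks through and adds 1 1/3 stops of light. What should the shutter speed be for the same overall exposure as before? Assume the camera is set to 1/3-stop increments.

1/250s

Scene light: 1 1/3 stops brighter.
ISO: 1000 → 800 → 640 → 500 → 400 → 320 → 250 → 200 → 160 — 2 2/3 stops lower (darker).
Aperture: f/8 → f/9 → f/10 → f/11 → f/13 → f/14 → f/16 → f/18 → f/20 — 2 2/3 stops stopped down (darker).
Net so far: 4 stops darker. Shutter speed: 1/4000 → 1/3200 → 1/2500 → 1/2000 → 1/1600 → 1/1250 → 1/1000 → 1/800 → 1/640 → 1/500 → 1/400 → 1/320 → 1/250.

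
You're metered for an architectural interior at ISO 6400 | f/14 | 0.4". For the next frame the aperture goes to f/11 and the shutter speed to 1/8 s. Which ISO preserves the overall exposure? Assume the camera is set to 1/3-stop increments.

Aperture: f/14 → f/13 → f/11 — 2/3 stop opened up (brighter).
Shutter speed: 0.4 → 0.3 → 1/4 → 1/5 → 1/6 → 1/8 — 1 2/3 stops faster (darker).
Net change so far: 1 stop darker. Offset with the ISO: 6400 → 8000 → 10000 → 12800.

ISO 12800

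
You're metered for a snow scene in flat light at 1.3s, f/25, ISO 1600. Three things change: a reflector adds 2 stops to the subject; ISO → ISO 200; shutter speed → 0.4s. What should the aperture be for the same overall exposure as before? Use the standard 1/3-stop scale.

f/10

Scene light: 2 stops brighter.
ISO: 1600 → 1250 → 1000 → 800 → 640 → 500 → 400 → 320 → 250 → 200 — 3 stops dropped (darker).
Shutter speed: 1.3 → 1 → 0.8 → 0.6 → 0.5 → 0.4 — 1 2/3 stops shorter (darker).
Net so far: 2 2/3 stops darker. Aperture: f/25 → f/22 → f/20 → f/18 → f/16 → f/14 → f/13 → f/11 → f/10.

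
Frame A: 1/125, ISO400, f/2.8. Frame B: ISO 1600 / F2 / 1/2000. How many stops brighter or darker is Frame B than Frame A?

Aperture: f/2.8 → f/2 — 1 stop wider (brighter).
Shutter speed: 1/125 → 1/250 → 1/500 → 1/1000 → 1/2000 — 4 stops shorter (darker).
ISO: 400 → 800 → 1600 — 2 stops raised (brighter).
Net: +1 −4 +2 = −1 stop.

1 stop darker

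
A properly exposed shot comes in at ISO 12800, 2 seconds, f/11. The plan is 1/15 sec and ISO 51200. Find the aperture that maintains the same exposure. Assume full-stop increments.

f/4

Shutter speed: 2 → 1 → 1/2 → 1/4 → 1/8 → 1/15 — 5 stops faster (darker).
ISO: 12800 → 25600 → 51200 — 2 stops higher (brighter).
Net change so far: 3 stops darker. Offset with the aperture: f/11 → f/8 → f/5.6 → f/4.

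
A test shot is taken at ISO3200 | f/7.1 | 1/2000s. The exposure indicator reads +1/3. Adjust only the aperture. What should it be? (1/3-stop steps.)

f/8

Overexposed by 1/3 stop → need 1/3 stop darker.
Aperture: f/7.1 → f/8.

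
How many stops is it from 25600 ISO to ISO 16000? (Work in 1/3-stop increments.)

2/3 stop

25600 → 20000 → 16000 — count the steps: 2 third-stops = 2/3 stop.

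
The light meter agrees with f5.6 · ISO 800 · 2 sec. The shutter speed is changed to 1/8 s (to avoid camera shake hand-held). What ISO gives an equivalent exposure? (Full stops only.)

ISO 12800

Shutter speed: 2 → 1 → 1/2 → 1/4 → 1/8 — 4 stops faster (darker).
Need 4 stops brighter from the ISO: 800 → 1600 → 3200 → 6400 → 12800.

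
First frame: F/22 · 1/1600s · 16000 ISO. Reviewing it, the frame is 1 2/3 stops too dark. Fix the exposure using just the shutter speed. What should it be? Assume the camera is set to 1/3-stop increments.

1/500s

Underexposed by 1 2/3 stops → need 1 2/3 stops brighter.
Shutter speed: 1/1600 → 1/1250 → 1/1000 → 1/800 → 1/640 → 1/500.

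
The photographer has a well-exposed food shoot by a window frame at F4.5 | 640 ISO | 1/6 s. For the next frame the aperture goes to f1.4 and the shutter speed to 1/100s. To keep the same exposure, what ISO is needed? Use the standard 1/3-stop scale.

Aperture: f/4.5 → f/4 → f/3.5 → f/3.2 → f/2.8 → f/2.5 → f/2.2 → f/2 → f/1.8 → f/1.6 → f/1.4 — 3 1/3 stops wider (brighter).
Shutter speed: 1/6 → 1/8 → 1/10 → 1/13 → 1/15 → 1/20 → 1/25 → 1/30 → 1/40 → 1/50 → 1/60 → 1/80 → 1/100 — 4 stops faster (darker).
Net change so far: 2/3 stop darker. Offset with the ISO: 640 → 800 → 1000.

ISO 1000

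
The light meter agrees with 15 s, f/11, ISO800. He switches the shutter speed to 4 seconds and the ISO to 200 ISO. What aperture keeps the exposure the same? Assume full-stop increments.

f/2.8

Shutter speed: 15 → 8 → 4 — 2 stops shorter (darker).
ISO: 800 → 400 → 200 — 2 stops dropped (darker).
Net change so far: 4 stops darker. Offset with the aperture: f/11 → f/8 → f/5.6 → f/4 → f/2.8.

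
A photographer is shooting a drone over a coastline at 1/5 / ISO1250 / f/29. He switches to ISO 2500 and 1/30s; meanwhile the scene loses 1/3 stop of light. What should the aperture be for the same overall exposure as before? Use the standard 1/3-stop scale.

f/14

Scene light: 1/3 stop darker.
ISO: 1250 → 1600 → 2000 → 2500 — 1 stop higher (brighter).
Shutter speed: 1/5 → 1/6 → 1/8 → 1/10 → 1/13 → 1/15 → 1/20 → 1/25 → 1/30 — 2 2/3 stops faster (darker).
Net so far: 2 stops darker. Aperture: f/29 → f/25 → f/22 → f/20 → f/18 → f/16 → f/14.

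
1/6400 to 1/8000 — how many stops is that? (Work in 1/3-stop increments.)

1/6400 → 1/8000 — count the steps: 1 third-stops = 1/3 stop.

1/3 stop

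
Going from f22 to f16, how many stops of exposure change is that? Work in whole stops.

f/22 → f/16 — count the steps: 1 stop.

1 stop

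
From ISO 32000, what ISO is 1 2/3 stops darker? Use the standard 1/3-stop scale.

ISO: 32000 → 25600 → 20000 → 16000 → 12800 → 10000 — 1 2/3 stops lower (darker).

ISO 10000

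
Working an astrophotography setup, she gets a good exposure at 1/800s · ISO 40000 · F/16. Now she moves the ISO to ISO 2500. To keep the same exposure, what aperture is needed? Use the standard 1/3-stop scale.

ISO: 40000 → 32000 → 25600 → 20000 → 16000 → 12800 → 10000 → 8000 → 6400 → 5000 → 4000 → 3200 → 2500 — 4 stops dropped (darker).
Need 4 stops brighter from the aperture: f/16 → f/14 → f/13 → f/11 → f/10 → f/9 → f/8 → f/7.1 → f/6.3 → f/5.6 → f/5 → f/4.5 → f/4.

f/4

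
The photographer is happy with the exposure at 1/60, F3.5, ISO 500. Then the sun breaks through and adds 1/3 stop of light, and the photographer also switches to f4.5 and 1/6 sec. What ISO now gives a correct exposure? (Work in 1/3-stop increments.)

Scene light: 1/3 stop brighter.
Aperture: f/3.5 → f/4 → f/4.5 — 2/3 stop narrower (darker).
Shutter speed: 1/60 → 1/50 → 1/40 → 1/30 → 1/25 → 1/20 → 1/15 → 1/13 → 1/10 → 1/8 → 1/6 — 3 1/3 stops slower (brighter).
Net so far: 3 stops brighter. ISO: 500 → 400 → 320 → 250 → 200 → 160 → 125 → 100 → 80 → 64.

ISO 64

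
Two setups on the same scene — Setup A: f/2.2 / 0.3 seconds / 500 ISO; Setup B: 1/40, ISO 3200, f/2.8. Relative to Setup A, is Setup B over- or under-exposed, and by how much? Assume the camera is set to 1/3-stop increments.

1 2/3 stops darker

Aperture: f/2.2 → f/2.5 → f/2.8 — 2/3 stop narrower (darker).
Shutter speed: 0.3 → 1/4 → 1/5 → 1/6 → 1/8 → 1/10 → 1/13 → 1/15 → 1/20 → 1/25 → 1/30 → 1/40 — 3 2/3 stops shorter (darker).
ISO: 500 → 640 → 800 → 1000 → 1250 → 1600 → 2000 → 2500 → 3200 — 2 2/3 stops higher (brighter).
Net: −2/3 −3 2/3 +2 2/3 = −1 2/3 stops.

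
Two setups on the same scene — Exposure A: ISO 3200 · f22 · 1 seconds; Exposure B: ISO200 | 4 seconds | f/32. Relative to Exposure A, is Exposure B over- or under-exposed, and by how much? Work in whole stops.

Aperture: f/22 → f/32 — 1 stop stopped down (darker).
Shutter speed: 1 → 2 → 4 — 2 stops longer (brighter).
ISO: 3200 → 1600 → 800 → 400 → 200 — 4 stops lower (darker).
Net: −1 +2 −4 = −3 stops.

3 stops darker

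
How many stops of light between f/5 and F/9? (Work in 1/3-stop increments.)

f/5 → f/5.6 → f/6.3 → f/7.1 → f/8 → f/9 — count the steps: 5 third-stops = 1 2/3 stops.

1 2/3 stops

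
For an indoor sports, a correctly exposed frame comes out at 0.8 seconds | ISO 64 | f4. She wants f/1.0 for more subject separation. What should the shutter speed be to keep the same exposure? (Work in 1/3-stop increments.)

Aperture: f/4 → f/3.5 → f/3.2 → f/2.8 → f/2.5 → f/2.2 → f/2 → f/1.8 → f/1.6 → f/1.4 → f/1.2 → f/1.1 → f/1.0 — 4 stops larger aperture (brighter).
Need 4 stops darker from the shutter speed: 0.8 → 0.6 → 0.5 → 0.4 → 0.3 → 1/4 → 1/5 → 1/6 → 1/8 → 1/10 → 1/13 → 1/15 → 1/20.

1/20s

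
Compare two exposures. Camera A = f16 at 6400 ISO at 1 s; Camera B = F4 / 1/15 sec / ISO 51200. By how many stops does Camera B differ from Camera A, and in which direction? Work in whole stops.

Aperture: f/16 → f/11 → f/8 → f/5.6 → f/4 — 4 stops larger aperture (brighter).
Shutter speed: 1 → 1/2 → 1/4 → 1/8 → 1/15 — 4 stops shorter (darker).
ISO: 6400 → 12800 → 25600 → 51200 — 3 stops higher (brighter).
Net: +4 −4 +3 = +3 stops.

3 stops brighter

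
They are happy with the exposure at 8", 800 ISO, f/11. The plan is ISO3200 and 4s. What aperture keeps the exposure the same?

ISO: 800 → 1600 → 3200 — 2 stops raised (brighter).
Shutter speed: 8 → 4 — 1 stop shorter (darker).
Net change so far: 1 stop brighter. Offset with the aperture: f/11 → f/16.

f/16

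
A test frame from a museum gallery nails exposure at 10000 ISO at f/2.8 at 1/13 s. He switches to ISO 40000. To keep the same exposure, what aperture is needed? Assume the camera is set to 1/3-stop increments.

ISO: 10000 → 12800 → 16000 → 20000 → 25600 → 32000 → 40000 — 2 stops raised (brighter).
Need 2 stops darker from the aperture: f/2.8 → f/3.2 → f/3.5 → f/4 → f/4.5 → f/5 → f/5.6.

f/5.6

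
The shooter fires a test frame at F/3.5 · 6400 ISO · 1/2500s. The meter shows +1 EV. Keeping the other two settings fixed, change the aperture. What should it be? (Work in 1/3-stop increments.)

Overexposed by 1 stop → need 1 stop darker.
Aperture: f/3.5 → f/4 → f/4.5 → f/5.

f/5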